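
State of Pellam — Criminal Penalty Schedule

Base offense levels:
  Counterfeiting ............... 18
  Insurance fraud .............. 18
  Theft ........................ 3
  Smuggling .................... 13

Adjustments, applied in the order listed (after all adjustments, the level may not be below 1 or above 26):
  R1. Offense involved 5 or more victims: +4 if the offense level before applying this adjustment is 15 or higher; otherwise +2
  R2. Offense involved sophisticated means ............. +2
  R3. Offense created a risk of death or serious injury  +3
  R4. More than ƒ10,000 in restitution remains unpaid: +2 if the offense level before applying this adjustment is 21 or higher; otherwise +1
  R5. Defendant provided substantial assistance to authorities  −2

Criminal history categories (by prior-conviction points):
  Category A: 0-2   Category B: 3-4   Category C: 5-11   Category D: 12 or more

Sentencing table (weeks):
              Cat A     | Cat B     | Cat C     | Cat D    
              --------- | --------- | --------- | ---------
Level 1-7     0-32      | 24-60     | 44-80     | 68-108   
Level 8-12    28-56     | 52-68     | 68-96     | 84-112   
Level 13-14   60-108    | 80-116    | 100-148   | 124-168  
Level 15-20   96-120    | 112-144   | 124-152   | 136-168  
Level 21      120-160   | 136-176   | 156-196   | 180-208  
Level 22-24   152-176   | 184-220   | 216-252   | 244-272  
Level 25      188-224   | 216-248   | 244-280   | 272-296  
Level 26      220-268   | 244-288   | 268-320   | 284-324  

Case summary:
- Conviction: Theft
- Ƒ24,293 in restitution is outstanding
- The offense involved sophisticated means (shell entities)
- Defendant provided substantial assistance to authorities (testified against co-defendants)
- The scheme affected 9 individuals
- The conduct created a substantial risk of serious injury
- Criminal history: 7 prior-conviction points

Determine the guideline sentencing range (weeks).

68-96 weeks

Base offense level for theft: 3.
R1 applies (level before this adjustment is 3 < 15, so +2): 3 + 2 = 5.
R2 applies: 5 + 2 = 7.
R3 applies: 7 + 3 = 10.
R4 applies (level before this adjustment is 10 < 21, so +1): 10 + 1 = 11.
R5 applies: 11 − 2 = 9.
Final offense level: 9.
Criminal history: 7 prior points → Category C (5-11).
Level 9 falls in the 8-12 band.
Grid: Level 8-12 × Category C = 68-96 weeks.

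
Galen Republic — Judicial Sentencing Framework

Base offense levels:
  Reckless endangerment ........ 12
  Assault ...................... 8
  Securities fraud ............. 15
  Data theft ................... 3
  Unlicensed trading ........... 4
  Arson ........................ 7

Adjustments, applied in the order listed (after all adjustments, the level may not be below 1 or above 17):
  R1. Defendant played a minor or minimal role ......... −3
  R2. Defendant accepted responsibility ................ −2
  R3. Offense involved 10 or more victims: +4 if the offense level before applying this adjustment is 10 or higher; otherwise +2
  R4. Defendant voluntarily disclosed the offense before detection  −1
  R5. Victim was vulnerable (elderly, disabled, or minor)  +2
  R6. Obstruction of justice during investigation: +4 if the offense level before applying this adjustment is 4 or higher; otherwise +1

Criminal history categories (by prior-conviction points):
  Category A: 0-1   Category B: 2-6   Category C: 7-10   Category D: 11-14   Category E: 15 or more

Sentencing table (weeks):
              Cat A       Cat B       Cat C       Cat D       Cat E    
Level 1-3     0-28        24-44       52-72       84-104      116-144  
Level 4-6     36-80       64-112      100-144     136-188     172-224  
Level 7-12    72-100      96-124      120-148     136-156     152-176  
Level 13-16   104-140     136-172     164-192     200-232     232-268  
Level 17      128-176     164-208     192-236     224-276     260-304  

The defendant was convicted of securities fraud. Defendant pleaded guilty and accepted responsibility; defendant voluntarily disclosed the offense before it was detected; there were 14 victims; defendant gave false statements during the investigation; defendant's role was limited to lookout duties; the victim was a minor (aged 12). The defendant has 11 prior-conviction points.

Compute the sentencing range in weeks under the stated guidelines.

Base offense level for securities fraud: 15.
R1 applies: 15 − 3 = 12.
R2 applies: 12 − 2 = 10.
R3 applies (level before this adjustment is 10 ≥ 10, so +4): 10 + 4 = 14.
R4 applies: 14 − 1 = 13.
R5 applies: 13 + 2 = 15.
R6 applies (level before this adjustment is 15 ≥ 4, so +4): 15 + 4 = 19.
Level 19 exceeds the maximum of 17; capped at 17.
Final offense level: 17.
Criminal history: 11 prior points → Category D (11-14).
Level 17 falls in the 17 band.
Grid: Level 17 × Category D = 224-276 weeks.

224-276 weeks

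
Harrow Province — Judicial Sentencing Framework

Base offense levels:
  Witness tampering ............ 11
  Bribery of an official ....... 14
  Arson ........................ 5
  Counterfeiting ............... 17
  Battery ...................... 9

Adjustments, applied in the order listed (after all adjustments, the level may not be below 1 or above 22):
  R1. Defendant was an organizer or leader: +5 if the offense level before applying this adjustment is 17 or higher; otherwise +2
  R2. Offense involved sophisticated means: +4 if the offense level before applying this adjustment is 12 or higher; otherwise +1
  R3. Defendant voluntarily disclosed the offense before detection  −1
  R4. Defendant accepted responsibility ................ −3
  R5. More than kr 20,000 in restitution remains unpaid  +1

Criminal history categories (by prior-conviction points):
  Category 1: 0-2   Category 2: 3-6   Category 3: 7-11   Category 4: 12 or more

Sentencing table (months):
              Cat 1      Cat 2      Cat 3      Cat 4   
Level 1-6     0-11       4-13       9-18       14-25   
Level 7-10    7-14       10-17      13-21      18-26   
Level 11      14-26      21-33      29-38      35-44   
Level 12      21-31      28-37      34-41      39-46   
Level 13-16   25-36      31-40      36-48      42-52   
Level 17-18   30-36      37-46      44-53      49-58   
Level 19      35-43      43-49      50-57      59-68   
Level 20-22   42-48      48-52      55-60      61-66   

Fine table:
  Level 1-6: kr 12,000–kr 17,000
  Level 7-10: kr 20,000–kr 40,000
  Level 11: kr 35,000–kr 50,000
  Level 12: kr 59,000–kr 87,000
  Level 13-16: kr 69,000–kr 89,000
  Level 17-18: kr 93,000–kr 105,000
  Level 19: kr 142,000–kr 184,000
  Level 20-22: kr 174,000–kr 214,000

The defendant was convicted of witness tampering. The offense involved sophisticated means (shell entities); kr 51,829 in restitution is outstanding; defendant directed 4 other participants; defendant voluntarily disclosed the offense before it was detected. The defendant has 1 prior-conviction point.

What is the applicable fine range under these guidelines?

kr 93,000–kr 105,000

Base offense level for witness tampering: 11.
R1 applies (level before this adjustment is 11 < 17, so +2): 11 + 2 = 13.
R2 applies (level before this adjustment is 13 ≥ 12, so +4): 13 + 4 = 17.
R3 applies: 17 − 1 = 16.
R4 does not apply.
R5 applies: 16 + 1 = 17.
Final offense level: 17.
Level 17 falls in the 17-18 band.
Fine table: Level 17-18 → kr 93,000–kr 105,000.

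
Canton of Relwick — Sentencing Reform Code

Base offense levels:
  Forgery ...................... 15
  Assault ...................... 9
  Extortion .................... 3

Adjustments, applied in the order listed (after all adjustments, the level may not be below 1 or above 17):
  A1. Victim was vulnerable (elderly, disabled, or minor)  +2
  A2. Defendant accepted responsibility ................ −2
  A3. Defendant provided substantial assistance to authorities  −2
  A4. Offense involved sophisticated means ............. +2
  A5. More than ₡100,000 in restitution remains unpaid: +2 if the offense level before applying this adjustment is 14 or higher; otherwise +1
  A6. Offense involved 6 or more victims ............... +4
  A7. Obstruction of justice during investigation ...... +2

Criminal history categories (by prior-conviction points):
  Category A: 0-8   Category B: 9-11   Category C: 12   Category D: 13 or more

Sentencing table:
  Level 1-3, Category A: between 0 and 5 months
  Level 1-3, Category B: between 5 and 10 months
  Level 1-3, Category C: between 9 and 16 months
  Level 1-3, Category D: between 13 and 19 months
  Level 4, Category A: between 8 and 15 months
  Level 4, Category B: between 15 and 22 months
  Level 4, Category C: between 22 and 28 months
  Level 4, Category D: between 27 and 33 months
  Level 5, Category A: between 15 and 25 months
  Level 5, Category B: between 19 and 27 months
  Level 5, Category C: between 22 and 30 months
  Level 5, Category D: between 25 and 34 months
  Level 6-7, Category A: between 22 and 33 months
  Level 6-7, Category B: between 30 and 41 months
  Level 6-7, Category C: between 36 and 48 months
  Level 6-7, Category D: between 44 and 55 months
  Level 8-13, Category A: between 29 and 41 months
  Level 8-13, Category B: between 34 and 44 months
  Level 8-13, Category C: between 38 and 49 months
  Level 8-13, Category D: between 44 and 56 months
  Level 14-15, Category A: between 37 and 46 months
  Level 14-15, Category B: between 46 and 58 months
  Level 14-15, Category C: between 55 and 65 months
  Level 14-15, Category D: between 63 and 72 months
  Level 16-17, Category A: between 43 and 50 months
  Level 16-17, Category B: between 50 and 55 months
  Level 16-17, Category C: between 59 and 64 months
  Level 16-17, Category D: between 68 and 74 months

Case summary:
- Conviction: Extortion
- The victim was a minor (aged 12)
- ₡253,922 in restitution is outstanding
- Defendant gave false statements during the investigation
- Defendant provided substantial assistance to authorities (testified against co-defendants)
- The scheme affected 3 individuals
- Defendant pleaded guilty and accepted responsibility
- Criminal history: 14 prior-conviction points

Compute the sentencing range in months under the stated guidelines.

27-33 months

Base offense level for extortion: 3.
A1 applies: 3 + 2 = 5.
A2 applies: 5 − 2 = 3.
A3 applies: 3 − 2 = 1.
A5 applies (level before this adjustment is 1 < 14, so +1): 1 + 1 = 2.
A6 does not apply.
A7 applies: 2 + 2 = 4.
Final offense level: 4.
Criminal history: 14 prior points → Category D (13+).
Level 4 falls in the 4 band.
Grid: Level 4 × Category D = 27-33 months.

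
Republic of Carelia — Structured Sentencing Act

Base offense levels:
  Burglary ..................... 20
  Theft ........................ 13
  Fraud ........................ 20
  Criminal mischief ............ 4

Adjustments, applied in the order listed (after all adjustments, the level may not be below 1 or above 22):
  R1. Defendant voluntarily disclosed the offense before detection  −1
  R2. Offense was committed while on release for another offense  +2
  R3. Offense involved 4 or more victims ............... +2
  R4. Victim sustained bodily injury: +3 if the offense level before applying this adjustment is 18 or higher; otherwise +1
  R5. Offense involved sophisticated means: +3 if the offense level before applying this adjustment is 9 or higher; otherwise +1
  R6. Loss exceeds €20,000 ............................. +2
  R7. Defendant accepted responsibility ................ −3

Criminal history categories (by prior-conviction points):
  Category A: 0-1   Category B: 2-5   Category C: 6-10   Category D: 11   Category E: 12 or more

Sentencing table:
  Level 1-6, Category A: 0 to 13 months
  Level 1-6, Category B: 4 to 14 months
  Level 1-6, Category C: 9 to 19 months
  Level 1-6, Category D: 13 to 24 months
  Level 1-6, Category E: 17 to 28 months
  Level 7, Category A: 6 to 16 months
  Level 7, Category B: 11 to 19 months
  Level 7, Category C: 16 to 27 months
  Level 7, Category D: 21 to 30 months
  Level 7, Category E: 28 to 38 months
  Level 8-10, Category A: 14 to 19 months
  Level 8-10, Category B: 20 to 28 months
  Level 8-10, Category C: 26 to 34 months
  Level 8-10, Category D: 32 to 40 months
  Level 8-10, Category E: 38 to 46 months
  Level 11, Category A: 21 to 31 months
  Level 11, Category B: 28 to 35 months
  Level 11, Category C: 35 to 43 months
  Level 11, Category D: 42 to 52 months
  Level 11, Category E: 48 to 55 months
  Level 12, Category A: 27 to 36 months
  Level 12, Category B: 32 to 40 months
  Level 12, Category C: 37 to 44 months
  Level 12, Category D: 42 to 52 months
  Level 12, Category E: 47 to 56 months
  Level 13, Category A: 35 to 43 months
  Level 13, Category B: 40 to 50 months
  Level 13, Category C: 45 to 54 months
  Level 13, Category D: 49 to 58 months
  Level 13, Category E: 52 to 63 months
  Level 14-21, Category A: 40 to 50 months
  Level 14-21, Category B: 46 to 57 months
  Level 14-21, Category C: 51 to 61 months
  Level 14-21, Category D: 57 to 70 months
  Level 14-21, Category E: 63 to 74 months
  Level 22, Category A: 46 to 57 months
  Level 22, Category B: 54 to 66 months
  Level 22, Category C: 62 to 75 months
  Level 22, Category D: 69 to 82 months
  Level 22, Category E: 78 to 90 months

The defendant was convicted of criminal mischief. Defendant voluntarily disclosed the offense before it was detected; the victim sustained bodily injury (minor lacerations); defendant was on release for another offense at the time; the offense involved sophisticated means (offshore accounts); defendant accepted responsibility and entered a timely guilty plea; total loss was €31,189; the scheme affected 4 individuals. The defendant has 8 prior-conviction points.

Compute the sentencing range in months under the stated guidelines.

Base offense level for criminal mischief: 4.
R1 applies: 4 − 1 = 3.
R2 applies: 3 + 2 = 5.
R3 applies: 5 + 2 = 7.
R4 applies (level before this adjustment is 7 < 18, so +1): 7 + 1 = 8.
R5 applies (level before this adjustment is 8 < 9, so +1): 8 + 1 = 9.
R6 applies: 9 + 2 = 11.
R7 applies: 11 − 3 = 8.
Final offense level: 8.
Criminal history: 8 prior points → Category C (6-10).
Level 8 falls in the 8-10 band.
Grid: Level 8-10 × Category C = 26-34 months.

26-34 months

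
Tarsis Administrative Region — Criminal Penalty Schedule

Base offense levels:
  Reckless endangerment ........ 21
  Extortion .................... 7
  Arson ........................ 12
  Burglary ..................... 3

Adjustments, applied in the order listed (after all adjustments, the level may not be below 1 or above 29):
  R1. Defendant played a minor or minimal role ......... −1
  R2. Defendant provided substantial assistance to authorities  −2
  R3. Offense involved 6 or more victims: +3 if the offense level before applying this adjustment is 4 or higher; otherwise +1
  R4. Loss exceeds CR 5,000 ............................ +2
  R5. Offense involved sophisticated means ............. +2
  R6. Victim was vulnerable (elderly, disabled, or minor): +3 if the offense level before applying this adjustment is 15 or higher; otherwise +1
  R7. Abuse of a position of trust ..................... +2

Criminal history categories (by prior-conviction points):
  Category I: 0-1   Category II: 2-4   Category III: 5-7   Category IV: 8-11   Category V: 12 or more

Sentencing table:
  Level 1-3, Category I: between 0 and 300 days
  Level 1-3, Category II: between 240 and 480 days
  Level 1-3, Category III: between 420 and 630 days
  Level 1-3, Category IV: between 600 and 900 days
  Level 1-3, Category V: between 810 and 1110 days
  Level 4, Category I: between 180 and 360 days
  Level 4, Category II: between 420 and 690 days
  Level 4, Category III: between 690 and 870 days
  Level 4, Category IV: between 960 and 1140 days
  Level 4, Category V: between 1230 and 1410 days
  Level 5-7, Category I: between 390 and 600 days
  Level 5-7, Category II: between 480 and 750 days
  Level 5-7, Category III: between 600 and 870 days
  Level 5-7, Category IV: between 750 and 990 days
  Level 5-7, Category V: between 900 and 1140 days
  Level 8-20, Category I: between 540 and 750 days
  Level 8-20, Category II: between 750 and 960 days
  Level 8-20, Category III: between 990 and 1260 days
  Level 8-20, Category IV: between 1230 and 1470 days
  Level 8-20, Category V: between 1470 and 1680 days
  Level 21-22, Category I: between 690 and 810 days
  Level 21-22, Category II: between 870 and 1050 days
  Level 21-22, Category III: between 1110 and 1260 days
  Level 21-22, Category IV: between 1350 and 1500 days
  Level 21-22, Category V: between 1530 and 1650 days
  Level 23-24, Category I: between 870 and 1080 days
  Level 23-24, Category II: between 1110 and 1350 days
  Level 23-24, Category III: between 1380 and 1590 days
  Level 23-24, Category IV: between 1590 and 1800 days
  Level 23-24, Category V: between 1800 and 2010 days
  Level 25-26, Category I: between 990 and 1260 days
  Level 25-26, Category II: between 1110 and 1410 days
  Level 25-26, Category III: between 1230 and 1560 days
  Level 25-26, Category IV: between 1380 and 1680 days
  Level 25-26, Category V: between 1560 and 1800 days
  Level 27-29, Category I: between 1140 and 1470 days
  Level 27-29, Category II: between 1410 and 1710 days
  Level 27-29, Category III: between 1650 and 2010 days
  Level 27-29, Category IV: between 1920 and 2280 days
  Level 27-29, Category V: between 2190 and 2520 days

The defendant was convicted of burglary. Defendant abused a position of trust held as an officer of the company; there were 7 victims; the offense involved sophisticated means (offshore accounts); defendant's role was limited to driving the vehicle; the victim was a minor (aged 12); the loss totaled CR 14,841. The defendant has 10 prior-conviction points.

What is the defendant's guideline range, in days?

1230-1470 days

Base offense level for burglary: 3.
R1 applies: 3 − 1 = 2.
R2 does not apply.
R3 applies (level before this adjustment is 2 < 4, so +1): 2 + 1 = 3.
R4 applies: 3 + 2 = 5.
R5 applies: 5 + 2 = 7.
R6 applies (level before this adjustment is 7 < 15, so +1): 7 + 1 = 8.
R7 applies: 8 + 2 = 10.
Final offense level: 10.
Criminal history: 10 prior points → Category IV (8-11).
Level 10 falls in the 8-20 band.
Grid: Level 8-20 × Category IV = 1230-1470 days.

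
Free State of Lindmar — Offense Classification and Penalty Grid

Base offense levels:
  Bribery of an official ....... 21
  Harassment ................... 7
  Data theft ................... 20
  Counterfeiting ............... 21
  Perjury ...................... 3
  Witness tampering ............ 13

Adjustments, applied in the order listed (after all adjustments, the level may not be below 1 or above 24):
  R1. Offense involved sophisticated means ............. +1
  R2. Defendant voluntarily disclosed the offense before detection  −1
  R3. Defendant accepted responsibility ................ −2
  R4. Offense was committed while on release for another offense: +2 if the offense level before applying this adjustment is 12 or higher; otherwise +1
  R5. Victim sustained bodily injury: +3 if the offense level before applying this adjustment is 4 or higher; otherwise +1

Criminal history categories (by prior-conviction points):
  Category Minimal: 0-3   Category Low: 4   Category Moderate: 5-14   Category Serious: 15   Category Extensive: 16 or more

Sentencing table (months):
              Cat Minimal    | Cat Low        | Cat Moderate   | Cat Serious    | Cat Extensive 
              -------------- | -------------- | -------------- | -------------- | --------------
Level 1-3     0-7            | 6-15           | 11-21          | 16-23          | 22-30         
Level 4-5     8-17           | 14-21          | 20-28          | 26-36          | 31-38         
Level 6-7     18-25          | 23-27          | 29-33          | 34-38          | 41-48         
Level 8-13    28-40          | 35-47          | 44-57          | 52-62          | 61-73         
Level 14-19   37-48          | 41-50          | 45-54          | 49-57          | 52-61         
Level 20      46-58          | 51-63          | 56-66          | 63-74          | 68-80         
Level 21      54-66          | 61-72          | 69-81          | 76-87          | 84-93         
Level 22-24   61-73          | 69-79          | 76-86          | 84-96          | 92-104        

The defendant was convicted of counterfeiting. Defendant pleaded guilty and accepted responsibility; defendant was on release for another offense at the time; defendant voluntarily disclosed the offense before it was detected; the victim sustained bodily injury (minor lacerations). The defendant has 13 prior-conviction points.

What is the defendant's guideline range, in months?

76-86 months

Base offense level for counterfeiting: 21.
R1 does not apply.
R2 applies: 21 − 1 = 20.
R3 applies: 20 − 2 = 18.
R4 applies (level before this adjustment is 18 ≥ 12, so +2): 18 + 2 = 20.
R5 applies (level before this adjustment is 20 ≥ 4, so +3): 20 + 3 = 23.
Final offense level: 23.
Criminal history: 13 prior points → Category Moderate (5-14).
Level 23 falls in the 22-24 band.
Grid: Level 22-24 × Category Moderate = 76-86 months.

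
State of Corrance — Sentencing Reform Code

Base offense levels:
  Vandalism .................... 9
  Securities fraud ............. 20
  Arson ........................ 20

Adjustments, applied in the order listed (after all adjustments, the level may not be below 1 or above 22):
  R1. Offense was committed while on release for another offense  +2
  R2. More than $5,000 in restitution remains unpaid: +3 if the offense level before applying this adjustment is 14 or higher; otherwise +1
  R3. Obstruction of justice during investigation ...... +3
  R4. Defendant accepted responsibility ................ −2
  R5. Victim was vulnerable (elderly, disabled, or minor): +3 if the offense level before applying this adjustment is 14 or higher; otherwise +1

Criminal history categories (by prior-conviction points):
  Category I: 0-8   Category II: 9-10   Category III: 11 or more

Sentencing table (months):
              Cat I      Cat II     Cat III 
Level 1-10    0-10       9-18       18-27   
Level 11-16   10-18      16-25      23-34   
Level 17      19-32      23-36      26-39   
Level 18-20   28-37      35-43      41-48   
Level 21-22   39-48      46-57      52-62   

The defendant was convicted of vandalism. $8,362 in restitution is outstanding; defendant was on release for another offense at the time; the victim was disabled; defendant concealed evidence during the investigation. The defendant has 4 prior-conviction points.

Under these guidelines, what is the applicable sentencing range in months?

28-37 months

Base offense level for vandalism: 9.
R1 applies: 9 + 2 = 11.
R2 applies (level before this adjustment is 11 < 14, so +1): 11 + 1 = 12.
R3 applies: 12 + 3 = 15.
R5 applies (level before this adjustment is 15 ≥ 14, so +3): 15 + 3 = 18.
Final offense level: 18.
Criminal history: 4 prior points → Category I (0-8).
Level 18 falls in the 18-20 band.
Grid: Level 18-20 × Category I = 28-37 months.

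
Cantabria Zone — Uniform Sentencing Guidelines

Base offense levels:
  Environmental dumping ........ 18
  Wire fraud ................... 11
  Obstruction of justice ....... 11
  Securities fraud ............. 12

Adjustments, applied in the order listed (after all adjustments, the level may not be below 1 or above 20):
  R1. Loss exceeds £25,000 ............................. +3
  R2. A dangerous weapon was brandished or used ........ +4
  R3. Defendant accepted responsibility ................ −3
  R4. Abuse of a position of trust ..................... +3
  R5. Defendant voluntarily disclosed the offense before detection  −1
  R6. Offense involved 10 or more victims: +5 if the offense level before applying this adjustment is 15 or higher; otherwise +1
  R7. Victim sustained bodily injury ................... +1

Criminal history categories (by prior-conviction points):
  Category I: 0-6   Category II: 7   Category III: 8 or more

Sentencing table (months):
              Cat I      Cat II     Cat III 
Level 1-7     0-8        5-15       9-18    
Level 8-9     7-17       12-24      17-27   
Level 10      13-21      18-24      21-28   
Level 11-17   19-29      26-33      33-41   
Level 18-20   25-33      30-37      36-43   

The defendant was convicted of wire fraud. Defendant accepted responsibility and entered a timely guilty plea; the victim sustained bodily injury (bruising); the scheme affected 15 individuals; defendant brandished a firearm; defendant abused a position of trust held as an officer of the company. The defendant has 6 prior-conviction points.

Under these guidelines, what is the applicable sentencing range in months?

Base offense level for wire fraud: 11.
R1 does not apply.
R2 applies: 11 + 4 = 15.
R3 applies: 15 − 3 = 12.
R4 applies: 12 + 3 = 15.
R6 applies (level before this adjustment is 15 ≥ 15, so +5): 15 + 5 = 20.
R7 applies: 20 + 1 = 21.
Level 21 exceeds the maximum of 20; capped at 20.
Final offense level: 20.
Criminal history: 6 prior points → Category I (0-6).
Level 20 falls in the 18-20 band.
Grid: Level 18-20 × Category I = 25-33 months.

25-33 months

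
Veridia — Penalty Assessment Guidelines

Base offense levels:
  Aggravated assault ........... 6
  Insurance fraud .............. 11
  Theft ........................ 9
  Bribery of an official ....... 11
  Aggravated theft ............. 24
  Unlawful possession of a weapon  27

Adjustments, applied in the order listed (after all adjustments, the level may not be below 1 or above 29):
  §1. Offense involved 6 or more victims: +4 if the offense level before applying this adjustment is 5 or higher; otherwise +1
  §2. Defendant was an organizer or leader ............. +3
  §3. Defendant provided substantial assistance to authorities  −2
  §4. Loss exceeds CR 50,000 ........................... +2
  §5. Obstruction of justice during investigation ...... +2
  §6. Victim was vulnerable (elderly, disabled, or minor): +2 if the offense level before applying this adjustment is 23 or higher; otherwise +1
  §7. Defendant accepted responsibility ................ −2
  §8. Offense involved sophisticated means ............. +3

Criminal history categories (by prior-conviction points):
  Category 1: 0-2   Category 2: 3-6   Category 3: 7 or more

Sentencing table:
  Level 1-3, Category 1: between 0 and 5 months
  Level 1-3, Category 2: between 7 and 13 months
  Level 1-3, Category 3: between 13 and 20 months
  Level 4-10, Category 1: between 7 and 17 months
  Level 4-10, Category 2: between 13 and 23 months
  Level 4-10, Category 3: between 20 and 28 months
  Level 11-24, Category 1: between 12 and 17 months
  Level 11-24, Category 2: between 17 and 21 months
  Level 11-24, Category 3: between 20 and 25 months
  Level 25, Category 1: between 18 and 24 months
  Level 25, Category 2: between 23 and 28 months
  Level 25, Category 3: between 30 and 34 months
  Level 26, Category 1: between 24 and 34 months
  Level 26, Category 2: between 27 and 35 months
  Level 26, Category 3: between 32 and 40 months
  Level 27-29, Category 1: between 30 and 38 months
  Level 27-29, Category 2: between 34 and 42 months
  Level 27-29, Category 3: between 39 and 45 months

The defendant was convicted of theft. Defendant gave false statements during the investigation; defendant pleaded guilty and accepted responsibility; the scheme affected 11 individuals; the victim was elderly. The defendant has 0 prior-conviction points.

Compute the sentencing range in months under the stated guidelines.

Base offense level for theft: 9.
§1 applies (level before this adjustment is 9 ≥ 5, so +4): 9 + 4 = 13.
§5 applies: 13 + 2 = 15.
§6 applies (level before this adjustment is 15 < 23, so +1): 15 + 1 = 16.
§7 applies: 16 − 2 = 14.
Final offense level: 14.
Criminal history: 0 prior points → Category 1 (0-2).
Level 14 falls in the 11-24 band.
Grid: Level 11-24 × Category 1 = 12-17 months.

12-17 months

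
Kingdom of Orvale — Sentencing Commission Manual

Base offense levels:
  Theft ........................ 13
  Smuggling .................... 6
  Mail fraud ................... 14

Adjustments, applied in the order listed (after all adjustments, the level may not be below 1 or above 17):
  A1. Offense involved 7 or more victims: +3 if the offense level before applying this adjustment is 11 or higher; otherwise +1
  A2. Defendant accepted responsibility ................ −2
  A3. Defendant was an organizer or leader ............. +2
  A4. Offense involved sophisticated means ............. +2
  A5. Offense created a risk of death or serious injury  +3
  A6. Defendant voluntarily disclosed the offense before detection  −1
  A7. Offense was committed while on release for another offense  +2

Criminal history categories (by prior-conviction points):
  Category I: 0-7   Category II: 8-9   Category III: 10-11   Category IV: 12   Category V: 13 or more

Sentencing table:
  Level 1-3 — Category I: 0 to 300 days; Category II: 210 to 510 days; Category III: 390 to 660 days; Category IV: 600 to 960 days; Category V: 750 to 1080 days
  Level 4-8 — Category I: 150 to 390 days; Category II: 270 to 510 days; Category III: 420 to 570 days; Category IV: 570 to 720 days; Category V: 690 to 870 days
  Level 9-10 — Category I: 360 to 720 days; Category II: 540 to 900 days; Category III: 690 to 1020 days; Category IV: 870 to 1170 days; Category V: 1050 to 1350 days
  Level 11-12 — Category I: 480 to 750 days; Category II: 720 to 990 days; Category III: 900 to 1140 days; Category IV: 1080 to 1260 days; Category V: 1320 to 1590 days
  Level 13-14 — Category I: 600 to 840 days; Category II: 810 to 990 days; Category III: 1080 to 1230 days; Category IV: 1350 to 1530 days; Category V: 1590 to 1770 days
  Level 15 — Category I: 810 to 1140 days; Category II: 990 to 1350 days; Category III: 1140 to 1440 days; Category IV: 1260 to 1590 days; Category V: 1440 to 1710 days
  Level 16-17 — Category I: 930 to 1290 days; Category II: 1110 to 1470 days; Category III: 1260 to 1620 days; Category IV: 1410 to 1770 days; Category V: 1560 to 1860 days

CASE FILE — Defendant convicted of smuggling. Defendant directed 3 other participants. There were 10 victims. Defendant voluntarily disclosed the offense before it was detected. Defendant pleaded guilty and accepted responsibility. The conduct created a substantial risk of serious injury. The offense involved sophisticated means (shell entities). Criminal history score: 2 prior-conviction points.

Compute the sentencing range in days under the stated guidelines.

480-750 days

Base offense level for smuggling: 6.
A1 applies (level before this adjustment is 6 < 11, so +1): 6 + 1 = 7.
A2 applies: 7 − 2 = 5.
A3 applies: 5 + 2 = 7.
A4 applies: 7 + 2 = 9.
A5 applies: 9 + 3 = 12.
A6 applies: 12 − 1 = 11.
Final offense level: 11.
Criminal history: 2 prior points → Category I (0-7).
Level 11 falls in the 11-12 band.
Grid: Level 11-12 × Category I = 480-750 days.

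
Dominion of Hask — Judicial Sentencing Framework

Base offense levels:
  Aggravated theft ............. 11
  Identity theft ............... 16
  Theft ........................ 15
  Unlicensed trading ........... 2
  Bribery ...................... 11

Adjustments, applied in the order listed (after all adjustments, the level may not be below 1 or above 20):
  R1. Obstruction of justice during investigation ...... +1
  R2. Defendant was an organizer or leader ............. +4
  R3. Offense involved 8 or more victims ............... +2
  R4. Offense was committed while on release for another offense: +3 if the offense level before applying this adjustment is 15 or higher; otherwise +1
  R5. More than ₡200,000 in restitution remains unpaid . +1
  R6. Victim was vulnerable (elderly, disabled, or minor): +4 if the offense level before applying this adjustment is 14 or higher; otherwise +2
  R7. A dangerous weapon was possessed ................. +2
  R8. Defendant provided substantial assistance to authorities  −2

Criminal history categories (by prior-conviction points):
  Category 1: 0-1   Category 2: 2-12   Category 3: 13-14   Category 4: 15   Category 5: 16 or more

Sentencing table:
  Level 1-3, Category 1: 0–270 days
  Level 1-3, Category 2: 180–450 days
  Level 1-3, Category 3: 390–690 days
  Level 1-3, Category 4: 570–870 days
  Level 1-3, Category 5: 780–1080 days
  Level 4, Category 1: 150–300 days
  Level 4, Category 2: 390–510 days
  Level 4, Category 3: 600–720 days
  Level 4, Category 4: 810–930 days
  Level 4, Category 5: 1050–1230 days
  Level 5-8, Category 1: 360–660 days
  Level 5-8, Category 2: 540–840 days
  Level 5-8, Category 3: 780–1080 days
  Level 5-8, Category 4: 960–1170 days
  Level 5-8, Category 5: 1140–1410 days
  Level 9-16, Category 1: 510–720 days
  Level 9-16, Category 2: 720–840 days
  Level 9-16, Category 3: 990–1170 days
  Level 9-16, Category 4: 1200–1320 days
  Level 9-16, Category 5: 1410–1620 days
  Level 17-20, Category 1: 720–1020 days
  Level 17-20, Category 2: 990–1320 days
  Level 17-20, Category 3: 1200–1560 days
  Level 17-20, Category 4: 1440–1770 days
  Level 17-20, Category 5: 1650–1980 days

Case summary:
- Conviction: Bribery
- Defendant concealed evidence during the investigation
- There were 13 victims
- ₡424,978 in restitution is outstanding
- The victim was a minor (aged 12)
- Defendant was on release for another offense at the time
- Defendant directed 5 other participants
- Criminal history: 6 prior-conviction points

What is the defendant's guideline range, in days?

Base offense level for bribery: 11.
R1 applies: 11 + 1 = 12.
R2 applies: 12 + 4 = 16.
R3 applies: 16 + 2 = 18.
R4 applies (level before this adjustment is 18 ≥ 15, so +3): 18 + 3 = 21.
R5 applies: 21 + 1 = 22.
R6 applies (level before this adjustment is 22 ≥ 14, so +4): 22 + 4 = 26.
R7 does not apply.
R8 does not apply.
Level 26 exceeds the maximum of 20; capped at 20.
Final offense level: 20.
Criminal history: 6 prior points → Category 2 (2-12).
Level 20 falls in the 17-20 band.
Grid: Level 17-20 × Category 2 = 990-1320 days.

990-1320 days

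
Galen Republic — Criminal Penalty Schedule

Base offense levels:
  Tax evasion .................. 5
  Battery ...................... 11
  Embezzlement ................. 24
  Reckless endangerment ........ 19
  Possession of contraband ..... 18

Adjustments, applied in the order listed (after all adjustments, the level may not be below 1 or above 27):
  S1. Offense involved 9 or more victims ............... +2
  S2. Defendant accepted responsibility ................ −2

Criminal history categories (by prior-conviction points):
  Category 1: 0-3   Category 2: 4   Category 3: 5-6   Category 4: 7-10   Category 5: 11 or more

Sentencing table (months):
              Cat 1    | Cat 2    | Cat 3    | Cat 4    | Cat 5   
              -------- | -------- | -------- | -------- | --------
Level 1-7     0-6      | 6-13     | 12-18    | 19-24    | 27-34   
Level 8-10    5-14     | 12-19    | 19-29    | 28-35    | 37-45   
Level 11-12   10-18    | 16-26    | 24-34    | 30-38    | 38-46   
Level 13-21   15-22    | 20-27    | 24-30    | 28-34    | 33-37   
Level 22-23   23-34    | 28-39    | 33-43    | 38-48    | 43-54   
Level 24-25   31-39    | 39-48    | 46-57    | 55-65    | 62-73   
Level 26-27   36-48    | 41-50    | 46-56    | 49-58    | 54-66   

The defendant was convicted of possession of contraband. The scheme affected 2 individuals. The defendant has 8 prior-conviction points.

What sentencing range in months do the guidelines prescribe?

Base offense level for possession of contraband: 18.
Final offense level: 18.
Criminal history: 8 prior points → Category 4 (7-10).
Level 18 falls in the 13-21 band.
Grid: Level 13-21 × Category 4 = 28-34 months.

28-34 months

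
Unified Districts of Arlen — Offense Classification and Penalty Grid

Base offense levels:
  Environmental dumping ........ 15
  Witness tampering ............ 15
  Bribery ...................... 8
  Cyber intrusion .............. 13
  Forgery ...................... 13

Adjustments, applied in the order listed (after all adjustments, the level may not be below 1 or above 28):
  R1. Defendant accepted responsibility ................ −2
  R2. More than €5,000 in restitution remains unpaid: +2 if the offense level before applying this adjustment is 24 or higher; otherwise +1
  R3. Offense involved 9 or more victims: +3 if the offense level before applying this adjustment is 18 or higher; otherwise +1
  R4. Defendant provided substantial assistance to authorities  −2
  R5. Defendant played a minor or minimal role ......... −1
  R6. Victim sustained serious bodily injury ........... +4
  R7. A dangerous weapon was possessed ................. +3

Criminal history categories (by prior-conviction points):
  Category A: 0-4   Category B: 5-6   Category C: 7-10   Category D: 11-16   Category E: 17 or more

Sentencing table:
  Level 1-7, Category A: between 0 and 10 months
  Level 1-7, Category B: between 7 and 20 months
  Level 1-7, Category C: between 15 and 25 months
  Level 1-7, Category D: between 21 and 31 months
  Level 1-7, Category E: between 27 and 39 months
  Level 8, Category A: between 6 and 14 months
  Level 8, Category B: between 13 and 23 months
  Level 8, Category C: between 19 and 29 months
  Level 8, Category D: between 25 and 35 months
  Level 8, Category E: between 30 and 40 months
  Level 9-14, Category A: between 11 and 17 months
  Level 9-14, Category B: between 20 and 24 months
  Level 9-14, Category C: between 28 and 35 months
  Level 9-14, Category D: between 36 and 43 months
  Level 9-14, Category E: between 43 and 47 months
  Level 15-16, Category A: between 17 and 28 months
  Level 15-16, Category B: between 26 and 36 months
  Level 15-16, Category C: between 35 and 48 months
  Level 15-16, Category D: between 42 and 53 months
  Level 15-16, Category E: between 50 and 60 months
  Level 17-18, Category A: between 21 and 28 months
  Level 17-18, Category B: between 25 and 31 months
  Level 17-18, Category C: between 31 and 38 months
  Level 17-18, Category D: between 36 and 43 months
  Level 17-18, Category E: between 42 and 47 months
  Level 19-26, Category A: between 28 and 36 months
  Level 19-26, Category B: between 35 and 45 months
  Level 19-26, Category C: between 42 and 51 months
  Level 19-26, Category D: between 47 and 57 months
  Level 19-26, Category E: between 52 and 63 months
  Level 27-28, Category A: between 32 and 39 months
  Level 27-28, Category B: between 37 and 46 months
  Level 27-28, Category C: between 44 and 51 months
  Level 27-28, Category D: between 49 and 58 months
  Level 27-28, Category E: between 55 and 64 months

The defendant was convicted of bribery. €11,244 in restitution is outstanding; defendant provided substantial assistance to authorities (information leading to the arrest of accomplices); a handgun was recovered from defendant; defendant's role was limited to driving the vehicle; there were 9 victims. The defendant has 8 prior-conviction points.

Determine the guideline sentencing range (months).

28-35 months

Base offense level for bribery: 8.
R2 applies (level before this adjustment is 8 < 24, so +1): 8 + 1 = 9.
R3 applies (level before this adjustment is 9 < 18, so +1): 9 + 1 = 10.
R4 applies: 10 − 2 = 8.
R5 applies: 8 − 1 = 7.
R7 applies: 7 + 3 = 10.
Final offense level: 10.
Criminal history: 8 prior points → Category C (7-10).
Level 10 falls in the 9-14 band.
Grid: Level 9-14 × Category C = 28-35 months.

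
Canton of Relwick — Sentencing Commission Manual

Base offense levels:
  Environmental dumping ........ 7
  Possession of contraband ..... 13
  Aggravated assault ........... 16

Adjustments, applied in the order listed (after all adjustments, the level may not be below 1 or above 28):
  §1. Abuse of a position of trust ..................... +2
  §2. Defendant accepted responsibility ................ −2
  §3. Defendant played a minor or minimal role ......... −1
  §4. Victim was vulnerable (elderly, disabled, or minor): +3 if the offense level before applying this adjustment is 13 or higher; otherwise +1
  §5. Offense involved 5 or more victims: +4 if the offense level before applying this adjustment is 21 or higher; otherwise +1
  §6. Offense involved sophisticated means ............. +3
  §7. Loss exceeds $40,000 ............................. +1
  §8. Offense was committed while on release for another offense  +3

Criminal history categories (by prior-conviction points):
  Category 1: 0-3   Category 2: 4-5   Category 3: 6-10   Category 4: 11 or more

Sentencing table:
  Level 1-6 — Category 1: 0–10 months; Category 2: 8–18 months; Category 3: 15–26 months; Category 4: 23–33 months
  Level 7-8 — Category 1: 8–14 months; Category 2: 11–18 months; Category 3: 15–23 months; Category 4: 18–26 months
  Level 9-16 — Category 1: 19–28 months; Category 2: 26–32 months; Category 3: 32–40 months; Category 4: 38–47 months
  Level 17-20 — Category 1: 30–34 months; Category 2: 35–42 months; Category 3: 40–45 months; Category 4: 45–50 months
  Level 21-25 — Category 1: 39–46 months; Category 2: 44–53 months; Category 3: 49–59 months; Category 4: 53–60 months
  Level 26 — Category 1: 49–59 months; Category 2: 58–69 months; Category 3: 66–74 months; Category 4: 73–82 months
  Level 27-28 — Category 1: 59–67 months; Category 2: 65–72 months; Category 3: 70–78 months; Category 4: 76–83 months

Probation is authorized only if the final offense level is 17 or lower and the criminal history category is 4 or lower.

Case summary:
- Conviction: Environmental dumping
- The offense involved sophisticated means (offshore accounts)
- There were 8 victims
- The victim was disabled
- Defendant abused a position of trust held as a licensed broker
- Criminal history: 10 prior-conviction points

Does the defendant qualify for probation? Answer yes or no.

Base offense level for environmental dumping: 7.
§1 applies: 7 + 2 = 9.
§2 does not apply.
§4 applies (level before this adjustment is 9 < 13, so +1): 9 + 1 = 10.
§5 applies (level before this adjustment is 10 < 21, so +1): 10 + 1 = 11.
§6 applies: 11 + 3 = 14.
§7 does not apply.
§8 does not apply.
Final offense level: 14.
Criminal history: 10 prior points → Category 3 (6-10).
Level 14 falls in the 9-16 band.
Grid: Level 9-16 × Category 3 = 32-40 months.
Probation check: level 14 ≤ 17 and category 3 ≤ 4 → eligible.

Yes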